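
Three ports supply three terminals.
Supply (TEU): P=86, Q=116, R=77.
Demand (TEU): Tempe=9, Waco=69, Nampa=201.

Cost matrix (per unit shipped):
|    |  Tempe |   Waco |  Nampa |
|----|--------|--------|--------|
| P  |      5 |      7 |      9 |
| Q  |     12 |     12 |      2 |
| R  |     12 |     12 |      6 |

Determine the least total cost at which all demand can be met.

1294

One minimum-cost allocation:
  P->Tempe: 9 × 5 = 45
  P->Waco: 69 × 7 = 483
  P->Nampa: 8 × 9 = 72
  Q->Nampa: 116 × 2 = 232
  R->Nampa: 77 × 6 = 462
Total = 45 + 483 + 72 + 232 + 462 = 1294.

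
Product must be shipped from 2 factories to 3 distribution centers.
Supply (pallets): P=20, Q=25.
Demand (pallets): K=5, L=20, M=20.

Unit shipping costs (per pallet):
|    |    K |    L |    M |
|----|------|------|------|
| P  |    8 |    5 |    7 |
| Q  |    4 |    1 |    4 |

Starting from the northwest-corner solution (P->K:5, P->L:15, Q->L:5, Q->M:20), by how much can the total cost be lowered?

20

Current plan cost = 5·8 + 15·5 + 5·1 + 20·4 = 200.
Optimal plan:
  P->M: 20 × 7 = 140
  Q->K: 5 × 4 = 20
  Q->L: 20 × 1 = 20
Optimal cost = 180.
Saving = 200 − 180 = 20.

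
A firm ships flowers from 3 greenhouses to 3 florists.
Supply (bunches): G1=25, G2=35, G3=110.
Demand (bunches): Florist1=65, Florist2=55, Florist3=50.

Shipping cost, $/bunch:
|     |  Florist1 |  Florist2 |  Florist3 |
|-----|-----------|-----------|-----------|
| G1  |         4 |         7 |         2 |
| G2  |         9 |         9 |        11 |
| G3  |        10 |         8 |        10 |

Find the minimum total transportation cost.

1355

An optimal shipping plan:
  G1 to Florist3: 25 × $2 = $50
  G2 to Florist1: 35 × $9 = $315
  G3 to Florist1: 30 × $10 = $300
  G3 to Florist2: 55 × $8 = $440
  G3 to Florist3: 25 × $10 = $250
Total = 50 + 315 + 300 + 440 + 250 = $1355.
(Supply check: G1 ships 25; G2 ships 35; G3 ships 110.)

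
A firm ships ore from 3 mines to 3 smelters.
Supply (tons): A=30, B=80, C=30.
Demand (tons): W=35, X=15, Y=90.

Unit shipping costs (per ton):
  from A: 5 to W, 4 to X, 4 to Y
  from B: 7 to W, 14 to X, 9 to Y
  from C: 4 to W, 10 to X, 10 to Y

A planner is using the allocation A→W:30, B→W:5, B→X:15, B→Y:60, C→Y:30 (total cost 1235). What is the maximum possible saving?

285

Current plan cost = 30·5 + 5·7 + 15·14 + 60·9 + 30·10 = 1235.
Optimal plan:
  A to X: 15 × 4 = 60
  A to Y: 15 × 4 = 60
  B to W: 5 × 7 = 35
  B to Y: 75 × 9 = 675
  C to W: 30 × 4 = 120
Optimal cost = 950.
Saving = 1235 − 950 = 285.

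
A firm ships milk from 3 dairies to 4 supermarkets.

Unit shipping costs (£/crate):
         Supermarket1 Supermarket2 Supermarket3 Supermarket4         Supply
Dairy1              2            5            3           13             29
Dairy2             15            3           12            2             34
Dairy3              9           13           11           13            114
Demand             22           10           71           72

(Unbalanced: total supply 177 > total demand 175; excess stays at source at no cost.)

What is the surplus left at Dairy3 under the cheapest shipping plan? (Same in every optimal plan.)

2

Minimum-cost shipments:
  Dairy1–Supermarket2: 10 × £5 = £50
  Dairy1–Supermarket3: 19 × £3 = £57
  Dairy2–Supermarket4: 34 × £2 = £68
  Dairy3–Supermarket1: 22 × £9 = £198
  Dairy3–Supermarket3: 52 × £11 = £572
  Dairy3–Supermarket4: 38 × £13 = £494
Total cost = £1439.
Dairy3 ships 112 of its 114, leaving 2.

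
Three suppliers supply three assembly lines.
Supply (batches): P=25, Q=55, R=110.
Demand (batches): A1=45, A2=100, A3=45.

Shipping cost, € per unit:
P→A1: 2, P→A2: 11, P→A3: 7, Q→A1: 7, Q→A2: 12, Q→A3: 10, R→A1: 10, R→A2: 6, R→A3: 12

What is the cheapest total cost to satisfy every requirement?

1260

An optimal shipping plan:
  P->A1: 25 batches
  Q->A1: 20 batches
  Q->A3: 35 batches
  R->A2: 100 batches
  R->A3: 10 batches
Total cost = €1260.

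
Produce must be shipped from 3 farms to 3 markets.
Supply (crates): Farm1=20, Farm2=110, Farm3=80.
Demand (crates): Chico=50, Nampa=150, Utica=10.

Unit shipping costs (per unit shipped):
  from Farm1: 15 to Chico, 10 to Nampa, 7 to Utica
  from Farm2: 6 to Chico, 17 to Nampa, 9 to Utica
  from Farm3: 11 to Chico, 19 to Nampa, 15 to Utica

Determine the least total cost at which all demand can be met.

2960

An optimal shipping plan:
  Farm1→Nampa: 20 × 10 = 200
  Farm2→Chico: 50 × 6 = 300
  Farm2→Nampa: 50 × 17 = 850
  Farm2→Utica: 10 × 9 = 90
  Farm3→Nampa: 80 × 19 = 1520
Total = 200 + 300 + 850 + 90 + 1520 = 2960.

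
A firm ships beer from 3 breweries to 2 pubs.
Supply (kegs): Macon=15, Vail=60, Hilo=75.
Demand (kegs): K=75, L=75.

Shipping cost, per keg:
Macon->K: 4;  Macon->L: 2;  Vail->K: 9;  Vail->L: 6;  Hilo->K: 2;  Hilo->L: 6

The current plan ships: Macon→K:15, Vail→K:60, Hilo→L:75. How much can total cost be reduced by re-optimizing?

510

Current plan cost = 15·4 + 60·9 + 75·6 = 1050.
Optimal plan:
  Macon to L: 15 × 2 = 30
  Vail to L: 60 × 6 = 360
  Hilo to K: 75 × 2 = 150
Optimal cost = 540.
Saving = 1050 − 540 = 510.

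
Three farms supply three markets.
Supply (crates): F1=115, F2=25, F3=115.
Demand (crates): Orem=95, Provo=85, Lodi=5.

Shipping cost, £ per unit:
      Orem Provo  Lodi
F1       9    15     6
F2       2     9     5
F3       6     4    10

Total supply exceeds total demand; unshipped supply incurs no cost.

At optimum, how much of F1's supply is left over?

70

Minimum-cost shipments:
  F1→Orem: 40 × £9 = £360
  F1→Lodi: 5 × £6 = £30
  F2→Orem: 25 × £2 = £50
  F3→Orem: 30 × £6 = £180
  F3→Provo: 85 × £4 = £340
Total cost = £960.
F1 ships 45 of its 115, leaving 70.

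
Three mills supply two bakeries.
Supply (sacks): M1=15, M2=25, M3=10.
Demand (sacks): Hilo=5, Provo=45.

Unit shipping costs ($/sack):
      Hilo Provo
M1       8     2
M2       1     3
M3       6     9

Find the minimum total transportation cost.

180

A cheapest plan:
  M1 to Provo: 15 × $2 = $30
  M2 to Provo: 25 × $3 = $75
  M3 to Hilo: 5 × $6 = $30
  M3 to Provo: 5 × $9 = $45
Total = 30 + 75 + 30 + 45 = $180.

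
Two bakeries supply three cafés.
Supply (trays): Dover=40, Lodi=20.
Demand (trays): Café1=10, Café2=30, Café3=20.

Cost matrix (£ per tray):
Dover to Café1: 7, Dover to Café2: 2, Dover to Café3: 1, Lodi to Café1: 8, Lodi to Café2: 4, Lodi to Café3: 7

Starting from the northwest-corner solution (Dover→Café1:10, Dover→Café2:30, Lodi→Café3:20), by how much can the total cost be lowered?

Current plan cost = 10·7 + 30·2 + 20·7 = £270.
Optimal plan:
  Dover–Café2: 20 × £2 = £40
  Dover–Café3: 20 × £1 = £20
  Lodi–Café1: 10 × £8 = £80
  Lodi–Café2: 10 × £4 = £40
Optimal cost = £180.
Saving = 270 − 180 = £90.

90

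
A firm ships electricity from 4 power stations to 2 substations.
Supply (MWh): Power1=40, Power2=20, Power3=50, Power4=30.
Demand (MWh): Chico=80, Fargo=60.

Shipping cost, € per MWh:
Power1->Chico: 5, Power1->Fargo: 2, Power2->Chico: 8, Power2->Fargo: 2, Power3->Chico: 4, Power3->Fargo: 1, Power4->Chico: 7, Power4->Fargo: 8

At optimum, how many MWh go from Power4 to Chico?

Optimal shipments:
  Power1–Chico: 40 × €5 = €200
  Power2–Fargo: 20 × €2 = €40
  Power3–Chico: 10 × €4 = €40
  Power3–Fargo: 40 × €1 = €40
  Power4–Chico: 30 × €7 = €210
Total cost = €530.
So Power4→Chico carries 30 MWh.

30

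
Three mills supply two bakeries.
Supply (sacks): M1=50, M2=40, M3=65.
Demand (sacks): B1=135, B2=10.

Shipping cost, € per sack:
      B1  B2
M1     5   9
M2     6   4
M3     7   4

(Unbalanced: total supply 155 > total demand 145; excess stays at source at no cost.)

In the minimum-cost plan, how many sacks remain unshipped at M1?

0

Minimum-cost shipments:
  M1–B1: 50 sacks
  M2–B1: 40 sacks
  M3–B1: 45 sacks
  M3–B2: 10 sacks
Total cost = €845.
M1 ships 50 of its 50, leaving 0.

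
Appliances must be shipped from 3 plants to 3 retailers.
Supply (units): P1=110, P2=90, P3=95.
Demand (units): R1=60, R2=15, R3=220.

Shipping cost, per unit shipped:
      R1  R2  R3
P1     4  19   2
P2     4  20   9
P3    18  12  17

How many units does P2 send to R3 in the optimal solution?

30

The minimum-cost plan:
  P1->R3: 110 units
  P2->R1: 60 units
  P2->R3: 30 units
  P3->R2: 15 units
  P3->R3: 80 units
Total cost = 2270.
So P2→R3 carries 30 units.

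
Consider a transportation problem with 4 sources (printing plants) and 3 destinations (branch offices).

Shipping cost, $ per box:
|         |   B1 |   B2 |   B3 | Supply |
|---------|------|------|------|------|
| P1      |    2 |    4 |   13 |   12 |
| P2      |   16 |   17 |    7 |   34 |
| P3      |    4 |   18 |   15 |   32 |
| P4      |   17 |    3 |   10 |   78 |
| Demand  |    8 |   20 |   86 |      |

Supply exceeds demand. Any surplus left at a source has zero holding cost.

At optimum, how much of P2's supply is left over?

Minimum-cost shipments:
  P1→B1: 8 × $2 = $16
  P2→B3: 34 × $7 = $238
  P4→B2: 20 × $3 = $60
  P4→B3: 52 × $10 = $520
Total cost = $834.
P2 ships 34 of its 34, leaving 0.

0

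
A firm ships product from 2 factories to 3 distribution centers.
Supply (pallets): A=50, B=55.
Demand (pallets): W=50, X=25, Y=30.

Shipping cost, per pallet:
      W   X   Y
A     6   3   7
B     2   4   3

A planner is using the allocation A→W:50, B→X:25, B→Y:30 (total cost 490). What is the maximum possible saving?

125

Current plan cost = 50·6 + 25·4 + 30·3 = 490.
Optimal plan:
  A→W: 25 × 6 = 150
  A→X: 25 × 3 = 75
  B→W: 25 × 2 = 50
  B→Y: 30 × 3 = 90
Optimal cost = 365.
Saving = 490 − 365 = 125.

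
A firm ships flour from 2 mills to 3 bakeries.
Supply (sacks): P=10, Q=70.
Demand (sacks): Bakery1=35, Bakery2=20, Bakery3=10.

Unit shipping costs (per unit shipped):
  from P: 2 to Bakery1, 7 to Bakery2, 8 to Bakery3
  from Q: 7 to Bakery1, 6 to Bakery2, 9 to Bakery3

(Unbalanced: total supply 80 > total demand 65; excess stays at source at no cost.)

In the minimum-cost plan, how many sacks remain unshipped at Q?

15

Minimum-cost shipments:
  P to Bakery1: 10 × 2 = 20
  Q to Bakery1: 25 × 7 = 175
  Q to Bakery2: 20 × 6 = 120
  Q to Bakery3: 10 × 9 = 90
Total cost = 405.
Q ships 55 of its 70, leaving 15.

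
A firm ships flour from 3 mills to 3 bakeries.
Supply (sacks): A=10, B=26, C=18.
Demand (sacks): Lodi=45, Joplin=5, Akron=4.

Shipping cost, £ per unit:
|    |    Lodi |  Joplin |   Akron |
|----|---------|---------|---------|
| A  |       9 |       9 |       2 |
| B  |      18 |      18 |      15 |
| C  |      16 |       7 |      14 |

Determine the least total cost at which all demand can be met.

773

An optimal shipping plan:
  A->Lodi: 6 sacks
  A->Akron: 4 sacks
  B->Lodi: 26 sacks
  C->Lodi: 13 sacks
  C->Joplin: 5 sacks
Total cost = £773.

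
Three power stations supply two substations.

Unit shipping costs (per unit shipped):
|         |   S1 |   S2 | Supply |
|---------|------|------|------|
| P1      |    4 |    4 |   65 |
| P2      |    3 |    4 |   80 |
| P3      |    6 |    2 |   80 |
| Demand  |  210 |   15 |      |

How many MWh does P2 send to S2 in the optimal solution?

Optimal shipments:
  P1->S1: 65 × 4 = 260
  P2->S1: 80 × 3 = 240
  P3->S1: 65 × 6 = 390
  P3->S2: 15 × 2 = 30
Total cost = 920.
The route P2→S2 is not used.

0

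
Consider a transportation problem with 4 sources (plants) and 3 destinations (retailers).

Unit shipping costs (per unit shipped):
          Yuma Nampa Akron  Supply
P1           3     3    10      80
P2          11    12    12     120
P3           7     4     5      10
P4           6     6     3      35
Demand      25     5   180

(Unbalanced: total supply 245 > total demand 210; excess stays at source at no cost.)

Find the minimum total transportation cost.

A cheapest plan:
  P1–Yuma: 25 × 3 = 75
  P1–Nampa: 5 × 3 = 15
  P1–Akron: 50 × 10 = 500
  P2–Akron: 85 × 12 = 1020
  P3–Akron: 10 × 5 = 50
  P4–Akron: 35 × 3 = 105
Total = 75 + 15 + 500 + 1020 + 50 + 105 = 1765.
(Supply check: P1 ships 80; P2 ships 85; P3 ships 10; P4 ships 35.)

1765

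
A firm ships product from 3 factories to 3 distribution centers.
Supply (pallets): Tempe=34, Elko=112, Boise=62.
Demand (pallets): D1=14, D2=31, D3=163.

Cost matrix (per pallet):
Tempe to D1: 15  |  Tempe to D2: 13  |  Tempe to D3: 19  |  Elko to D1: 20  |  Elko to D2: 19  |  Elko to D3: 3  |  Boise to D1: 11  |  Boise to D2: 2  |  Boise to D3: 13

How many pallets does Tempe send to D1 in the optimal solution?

Optimal shipments:
  Tempe→D1: 14 pallets
  Tempe→D3: 20 pallets
  Elko→D3: 112 pallets
  Boise→D2: 31 pallets
  Boise→D3: 31 pallets
Total cost = 1391.
So Tempe→D1 carries 14 pallets.

14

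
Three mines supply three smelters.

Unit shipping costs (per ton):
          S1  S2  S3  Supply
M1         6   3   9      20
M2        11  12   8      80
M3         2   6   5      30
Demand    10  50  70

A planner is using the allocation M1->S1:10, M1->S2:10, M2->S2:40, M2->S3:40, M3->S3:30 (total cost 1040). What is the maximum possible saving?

160

Current plan cost = 10·6 + 10·3 + 40·12 + 40·8 + 30·5 = 1040.
Optimal plan:
  M1->S2: 20 × 3 = 60
  M2->S2: 10 × 12 = 120
  M2->S3: 70 × 8 = 560
  M3->S1: 10 × 2 = 20
  M3->S2: 20 × 6 = 120
Optimal cost = 880.
Saving = 1040 − 880 = 160.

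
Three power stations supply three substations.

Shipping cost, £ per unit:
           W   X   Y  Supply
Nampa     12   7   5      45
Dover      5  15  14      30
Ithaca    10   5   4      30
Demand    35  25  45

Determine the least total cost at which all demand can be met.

550

One minimum-cost allocation:
  Nampa->Y: 45 × £5 = £225
  Dover->W: 30 × £5 = £150
  Ithaca->W: 5 × £10 = £50
  Ithaca->X: 25 × £5 = £125
Total = 225 + 150 + 50 + 125 = £550.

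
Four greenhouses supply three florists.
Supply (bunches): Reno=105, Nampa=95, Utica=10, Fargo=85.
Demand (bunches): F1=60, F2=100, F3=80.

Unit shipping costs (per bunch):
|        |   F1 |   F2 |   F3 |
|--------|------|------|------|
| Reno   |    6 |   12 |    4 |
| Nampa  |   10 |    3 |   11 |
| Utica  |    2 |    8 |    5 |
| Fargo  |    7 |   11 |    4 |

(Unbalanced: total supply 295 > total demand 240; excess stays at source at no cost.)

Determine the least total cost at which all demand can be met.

980

A cheapest plan:
  Reno->F1: 50 × 6 = 300
  Reno->F3: 55 × 4 = 220
  Nampa->F2: 95 × 3 = 285
  Utica->F1: 10 × 2 = 20
  Fargo->F2: 5 × 11 = 55
  Fargo->F3: 25 × 4 = 100
Total = 300 + 220 + 285 + 20 + 55 + 100 = 980.
(Supply check: Reno ships 105; Nampa ships 95; Utica ships 10; Fargo ships 30.)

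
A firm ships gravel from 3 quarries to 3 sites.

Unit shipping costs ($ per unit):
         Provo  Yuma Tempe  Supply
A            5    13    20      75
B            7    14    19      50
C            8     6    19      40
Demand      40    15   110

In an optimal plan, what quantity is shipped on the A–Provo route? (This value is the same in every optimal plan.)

Solving gives:
  A–Provo: 40 × $5 = $200
  A–Tempe: 35 × $20 = $700
  B–Tempe: 50 × $19 = $950
  C–Yuma: 15 × $6 = $90
  C–Tempe: 25 × $19 = $475
Total cost = $2415.
So A→Provo carries 40 truckloads.

40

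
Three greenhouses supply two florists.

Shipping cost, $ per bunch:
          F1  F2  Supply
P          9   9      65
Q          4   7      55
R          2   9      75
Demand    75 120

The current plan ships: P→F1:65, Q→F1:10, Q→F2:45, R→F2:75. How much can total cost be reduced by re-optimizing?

Current plan cost = 65·9 + 10·4 + 45·7 + 75·9 = $1615.
Optimal plan:
  P->F2: 65 × $9 = $585
  Q->F2: 55 × $7 = $385
  R->F1: 75 × $2 = $150
Optimal cost = $1120.
Saving = 1615 − 1120 = $495.

495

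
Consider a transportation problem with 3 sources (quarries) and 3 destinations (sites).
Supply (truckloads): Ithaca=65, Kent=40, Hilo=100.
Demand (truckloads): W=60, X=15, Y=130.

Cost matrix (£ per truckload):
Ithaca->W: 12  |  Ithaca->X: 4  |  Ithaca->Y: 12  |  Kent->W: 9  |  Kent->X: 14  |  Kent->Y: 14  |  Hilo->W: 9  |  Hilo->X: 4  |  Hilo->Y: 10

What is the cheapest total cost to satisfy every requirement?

One minimum-cost allocation:
  Ithaca->X: 15 × £4 = £60
  Ithaca->Y: 50 × £12 = £600
  Kent->W: 40 × £9 = £360
  Hilo->W: 20 × £9 = £180
  Hilo->Y: 80 × £10 = £800
Total = 60 + 600 + 360 + 180 + 800 = £2000.
(Supply check: Ithaca ships 65; Kent ships 40; Hilo ships 100.)

2000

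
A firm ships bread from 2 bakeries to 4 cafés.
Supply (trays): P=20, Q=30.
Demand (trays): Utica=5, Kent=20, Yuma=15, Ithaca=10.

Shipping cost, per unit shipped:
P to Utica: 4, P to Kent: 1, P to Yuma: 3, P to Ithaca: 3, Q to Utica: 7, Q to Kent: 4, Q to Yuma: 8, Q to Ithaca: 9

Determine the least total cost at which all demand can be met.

215

One minimum-cost allocation:
  P to Yuma: 10 × 3 = 30
  P to Ithaca: 10 × 3 = 30
  Q to Utica: 5 × 7 = 35
  Q to Kent: 20 × 4 = 80
  Q to Yuma: 5 × 8 = 40
Total = 30 + 30 + 35 + 80 + 40 = 215.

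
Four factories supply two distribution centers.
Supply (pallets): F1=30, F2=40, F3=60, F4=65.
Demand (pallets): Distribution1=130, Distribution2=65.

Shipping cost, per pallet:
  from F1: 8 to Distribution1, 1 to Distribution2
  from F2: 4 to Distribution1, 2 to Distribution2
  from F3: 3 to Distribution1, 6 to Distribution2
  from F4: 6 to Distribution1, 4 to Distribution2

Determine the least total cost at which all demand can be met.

An optimal shipping plan:
  F1 to Distribution2: 30 × 1 = 30
  F2 to Distribution1: 40 × 4 = 160
  F3 to Distribution1: 60 × 3 = 180
  F4 to Distribution1: 30 × 6 = 180
  F4 to Distribution2: 35 × 4 = 140
Total = 30 + 160 + 180 + 180 + 140 = 690.

690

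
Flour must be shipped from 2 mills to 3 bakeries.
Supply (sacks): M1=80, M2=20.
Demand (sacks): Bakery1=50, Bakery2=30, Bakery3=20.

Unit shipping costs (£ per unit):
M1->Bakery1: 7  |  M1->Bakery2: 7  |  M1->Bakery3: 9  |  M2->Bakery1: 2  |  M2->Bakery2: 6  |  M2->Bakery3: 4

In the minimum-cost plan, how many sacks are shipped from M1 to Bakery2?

30

Optimal shipments:
  M1 to Bakery1: 30 × £7 = £210
  M1 to Bakery2: 30 × £7 = £210
  M1 to Bakery3: 20 × £9 = £180
  M2 to Bakery1: 20 × £2 = £40
Total cost = £640.
So M1→Bakery2 carries 30 sacks.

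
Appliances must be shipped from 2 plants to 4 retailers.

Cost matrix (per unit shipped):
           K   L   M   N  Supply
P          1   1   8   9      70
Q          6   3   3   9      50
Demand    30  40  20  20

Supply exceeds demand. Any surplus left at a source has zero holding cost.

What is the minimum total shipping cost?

310

One minimum-cost allocation:
  P to K: 30 × 1 = 30
  P to L: 40 × 1 = 40
  Q to M: 20 × 3 = 60
  Q to N: 20 × 9 = 180
Total = 30 + 40 + 60 + 180 = 310.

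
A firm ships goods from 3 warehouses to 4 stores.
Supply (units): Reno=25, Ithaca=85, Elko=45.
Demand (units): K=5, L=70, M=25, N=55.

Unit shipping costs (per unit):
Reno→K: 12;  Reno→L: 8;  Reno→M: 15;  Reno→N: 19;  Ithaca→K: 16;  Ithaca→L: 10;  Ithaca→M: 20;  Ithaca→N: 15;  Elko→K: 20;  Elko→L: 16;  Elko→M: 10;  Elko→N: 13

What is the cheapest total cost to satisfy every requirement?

Optimal allocation:
  Reno to K: 5 × 12 = 60
  Reno to L: 20 × 8 = 160
  Ithaca to L: 50 × 10 = 500
  Ithaca to N: 35 × 15 = 525
  Elko to M: 25 × 10 = 250
  Elko to N: 20 × 13 = 260
Total = 60 + 160 + 500 + 525 + 250 + 260 = 1755.

1755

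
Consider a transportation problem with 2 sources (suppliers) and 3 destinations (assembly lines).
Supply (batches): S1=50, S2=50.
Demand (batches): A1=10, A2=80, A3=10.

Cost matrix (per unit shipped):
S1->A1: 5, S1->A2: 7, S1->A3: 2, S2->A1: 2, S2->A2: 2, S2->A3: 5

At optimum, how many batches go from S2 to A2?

The minimum-cost plan:
  S1–A1: 10 × 5 = 50
  S1–A2: 30 × 7 = 210
  S1–A3: 10 × 2 = 20
  S2–A2: 50 × 2 = 100
Total cost = 380.
So S2→A2 carries 50 batches.

50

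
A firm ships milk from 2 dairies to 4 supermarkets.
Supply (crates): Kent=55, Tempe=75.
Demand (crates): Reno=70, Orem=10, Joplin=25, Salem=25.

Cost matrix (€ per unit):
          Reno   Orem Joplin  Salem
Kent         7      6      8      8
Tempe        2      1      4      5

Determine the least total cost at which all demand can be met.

575

One minimum-cost allocation:
  Kent→Reno: 5 × €7 = €35
  Kent→Joplin: 25 × €8 = €200
  Kent→Salem: 25 × €8 = €200
  Tempe→Reno: 65 × €2 = €130
  Tempe→Orem: 10 × €1 = €10
Total = 35 + 200 + 200 + 130 + 10 = €575.
(Supply check: Kent ships 55; Tempe ships 75.)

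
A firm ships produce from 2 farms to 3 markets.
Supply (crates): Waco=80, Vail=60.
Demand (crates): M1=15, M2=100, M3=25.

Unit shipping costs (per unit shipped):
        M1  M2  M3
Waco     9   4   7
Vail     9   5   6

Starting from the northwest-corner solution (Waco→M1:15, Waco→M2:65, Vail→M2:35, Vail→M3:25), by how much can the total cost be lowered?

15

Current plan cost = 15·9 + 65·4 + 35·5 + 25·6 = 720.
Optimal plan:
  Waco–M2: 80 × 4 = 320
  Vail–M1: 15 × 9 = 135
  Vail–M2: 20 × 5 = 100
  Vail–M3: 25 × 6 = 150
Optimal cost = 705.
Saving = 720 − 705 = 15.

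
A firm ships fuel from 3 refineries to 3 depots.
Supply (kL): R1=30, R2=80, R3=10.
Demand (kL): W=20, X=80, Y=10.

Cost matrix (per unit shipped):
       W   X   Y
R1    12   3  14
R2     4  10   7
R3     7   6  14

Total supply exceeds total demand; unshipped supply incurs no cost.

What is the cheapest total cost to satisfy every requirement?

700

One minimum-cost allocation:
  R1→X: 30 × 3 = 90
  R2→W: 20 × 4 = 80
  R2→X: 40 × 10 = 400
  R2→Y: 10 × 7 = 70
  R3→X: 10 × 6 = 60
Total = 90 + 80 + 400 + 70 + 60 = 700.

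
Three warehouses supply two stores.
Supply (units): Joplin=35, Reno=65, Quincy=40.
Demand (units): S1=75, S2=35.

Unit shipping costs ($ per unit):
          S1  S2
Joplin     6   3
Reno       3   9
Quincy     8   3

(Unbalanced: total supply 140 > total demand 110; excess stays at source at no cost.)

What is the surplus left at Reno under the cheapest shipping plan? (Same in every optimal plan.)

0

An optimal plan:
  Joplin→S1: 10 × $6 = $60
  Joplin→S2: 25 × $3 = $75
  Reno→S1: 65 × $3 = $195
  Quincy→S2: 10 × $3 = $30
Total cost = $360.
Reno ships 65 of its 65, leaving 0.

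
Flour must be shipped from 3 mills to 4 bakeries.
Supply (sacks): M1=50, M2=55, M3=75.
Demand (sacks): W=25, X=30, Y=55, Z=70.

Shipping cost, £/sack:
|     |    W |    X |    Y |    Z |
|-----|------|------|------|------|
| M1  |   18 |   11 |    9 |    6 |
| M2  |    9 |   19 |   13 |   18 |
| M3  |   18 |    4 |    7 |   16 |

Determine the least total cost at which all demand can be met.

1450

A cheapest plan:
  M1->Z: 50 × £6 = £300
  M2->W: 25 × £9 = £225
  M2->Y: 10 × £13 = £130
  M2->Z: 20 × £18 = £360
  M3->X: 30 × £4 = £120
  M3->Y: 45 × £7 = £315
Total = 300 + 225 + 130 + 360 + 120 + 315 = £1450.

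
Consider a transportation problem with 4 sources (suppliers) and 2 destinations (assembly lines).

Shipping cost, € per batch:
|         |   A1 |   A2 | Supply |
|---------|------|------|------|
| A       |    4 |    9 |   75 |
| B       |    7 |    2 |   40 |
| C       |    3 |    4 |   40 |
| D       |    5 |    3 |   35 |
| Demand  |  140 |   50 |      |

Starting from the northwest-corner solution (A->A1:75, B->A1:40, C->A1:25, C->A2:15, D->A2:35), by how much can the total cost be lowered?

Current plan cost = 75·4 + 40·7 + 25·3 + 15·4 + 35·3 = €820.
Optimal plan:
  A to A1: 75 × €4 = €300
  B to A2: 40 × €2 = €80
  C to A1: 40 × €3 = €120
  D to A1: 25 × €5 = €125
  D to A2: 10 × €3 = €30
Optimal cost = €655.
Saving = 820 − 655 = €165.

165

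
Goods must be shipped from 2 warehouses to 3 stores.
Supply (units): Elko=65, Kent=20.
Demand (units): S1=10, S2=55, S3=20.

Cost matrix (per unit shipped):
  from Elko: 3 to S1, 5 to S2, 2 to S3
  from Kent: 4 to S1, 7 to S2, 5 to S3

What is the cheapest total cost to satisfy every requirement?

375

Optimal allocation:
  Elko→S2: 45 × 5 = 225
  Elko→S3: 20 × 2 = 40
  Kent→S1: 10 × 4 = 40
  Kent→S2: 10 × 7 = 70
Total = 225 + 40 + 40 + 70 = 375.
(Supply check: Elko ships 65; Kent ships 20.)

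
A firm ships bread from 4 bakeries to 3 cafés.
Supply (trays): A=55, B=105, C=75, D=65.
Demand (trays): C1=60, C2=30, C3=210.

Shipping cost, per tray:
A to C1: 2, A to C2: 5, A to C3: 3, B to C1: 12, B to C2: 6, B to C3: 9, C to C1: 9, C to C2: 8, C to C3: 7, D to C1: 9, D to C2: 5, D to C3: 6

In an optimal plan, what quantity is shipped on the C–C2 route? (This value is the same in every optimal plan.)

0

Solving gives:
  A–C1: 55 × 2 = 110
  B–C2: 30 × 6 = 180
  B–C3: 75 × 9 = 675
  C–C1: 5 × 9 = 45
  C–C3: 70 × 7 = 490
  D–C3: 65 × 6 = 390
Total cost = 1890.
The route C→C2 is not used.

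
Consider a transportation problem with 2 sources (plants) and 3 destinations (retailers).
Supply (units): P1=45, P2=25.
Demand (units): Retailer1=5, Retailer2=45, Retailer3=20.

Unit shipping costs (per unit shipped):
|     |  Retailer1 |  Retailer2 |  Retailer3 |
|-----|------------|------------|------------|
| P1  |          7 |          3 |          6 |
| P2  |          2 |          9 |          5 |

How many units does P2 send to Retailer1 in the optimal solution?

5

Optimal shipments:
  P1 to Retailer2: 45 × 3 = 135
  P2 to Retailer1: 5 × 2 = 10
  P2 to Retailer3: 20 × 5 = 100
Total cost = 245.
So P2→Retailer1 carries 5 units.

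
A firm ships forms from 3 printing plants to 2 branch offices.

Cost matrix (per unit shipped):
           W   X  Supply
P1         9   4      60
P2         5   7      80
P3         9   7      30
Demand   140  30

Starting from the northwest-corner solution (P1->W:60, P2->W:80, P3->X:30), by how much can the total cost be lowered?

Current plan cost = 60·9 + 80·5 + 30·7 = 1150.
Optimal plan:
  P1 to W: 30 × 9 = 270
  P1 to X: 30 × 4 = 120
  P2 to W: 80 × 5 = 400
  P3 to W: 30 × 9 = 270
Optimal cost = 1060.
Saving = 1150 − 1060 = 90.

90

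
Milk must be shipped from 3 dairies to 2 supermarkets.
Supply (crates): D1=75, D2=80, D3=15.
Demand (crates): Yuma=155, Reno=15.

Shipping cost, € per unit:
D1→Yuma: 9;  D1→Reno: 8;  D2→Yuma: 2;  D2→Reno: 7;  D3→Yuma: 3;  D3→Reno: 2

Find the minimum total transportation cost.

865

An optimal shipping plan:
  D1→Yuma: 60 crates
  D1→Reno: 15 crates
  D2→Yuma: 80 crates
  D3→Yuma: 15 crates
Total cost = €865.
(Supply check: D1 ships 75; D2 ships 80; D3 ships 15.)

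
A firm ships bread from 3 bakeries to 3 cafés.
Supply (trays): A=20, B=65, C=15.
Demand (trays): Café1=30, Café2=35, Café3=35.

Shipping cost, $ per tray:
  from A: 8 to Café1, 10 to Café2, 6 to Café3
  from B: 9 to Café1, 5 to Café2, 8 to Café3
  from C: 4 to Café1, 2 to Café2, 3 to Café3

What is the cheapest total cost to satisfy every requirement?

610

Optimal allocation:
  A→Café3: 20 × $6 = $120
  B→Café1: 30 × $9 = $270
  B→Café2: 35 × $5 = $175
  C→Café3: 15 × $3 = $45
Total = 120 + 270 + 175 + 45 = $610.
(Supply check: A ships 20; B ships 65; C ships 15.)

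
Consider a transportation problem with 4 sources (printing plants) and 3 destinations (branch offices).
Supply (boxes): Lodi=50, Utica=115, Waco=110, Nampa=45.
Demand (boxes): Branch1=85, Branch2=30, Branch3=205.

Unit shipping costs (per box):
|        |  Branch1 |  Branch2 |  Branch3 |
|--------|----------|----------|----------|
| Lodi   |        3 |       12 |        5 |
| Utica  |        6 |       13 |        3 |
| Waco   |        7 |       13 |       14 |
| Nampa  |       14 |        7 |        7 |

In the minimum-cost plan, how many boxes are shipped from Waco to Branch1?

Solving gives:
  Lodi->Branch3: 50 boxes
  Utica->Branch3: 115 boxes
  Waco->Branch1: 85 boxes
  Waco->Branch2: 25 boxes
  Nampa->Branch2: 5 boxes
  Nampa->Branch3: 40 boxes
Total cost = 1830.
So Waco→Branch1 carries 85 boxes.

85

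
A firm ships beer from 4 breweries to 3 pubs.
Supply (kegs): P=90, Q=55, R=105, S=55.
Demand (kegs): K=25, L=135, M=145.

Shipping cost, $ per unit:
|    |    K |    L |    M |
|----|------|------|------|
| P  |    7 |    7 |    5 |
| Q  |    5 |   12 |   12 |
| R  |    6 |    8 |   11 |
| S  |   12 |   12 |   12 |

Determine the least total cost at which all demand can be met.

2435

A cheapest plan:
  P–M: 90 × $5 = $450
  Q–K: 25 × $5 = $125
  Q–L: 30 × $12 = $360
  R–L: 105 × $8 = $840
  S–M: 55 × $12 = $660
Total = 450 + 125 + 360 + 840 + 660 = $2435.
(Supply check: P ships 90; Q ships 55; R ships 105; S ships 55.)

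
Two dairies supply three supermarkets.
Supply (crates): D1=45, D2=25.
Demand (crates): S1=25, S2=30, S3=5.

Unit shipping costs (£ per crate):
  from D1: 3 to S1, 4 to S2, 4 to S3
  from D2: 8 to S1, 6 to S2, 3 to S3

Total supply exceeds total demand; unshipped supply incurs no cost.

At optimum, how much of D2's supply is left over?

10

Minimum-cost shipments:
  D1–S1: 25 × £3 = £75
  D1–S2: 20 × £4 = £80
  D2–S2: 10 × £6 = £60
  D2–S3: 5 × £3 = £15
Total cost = £230.
D2 ships 15 of its 25, leaving 10.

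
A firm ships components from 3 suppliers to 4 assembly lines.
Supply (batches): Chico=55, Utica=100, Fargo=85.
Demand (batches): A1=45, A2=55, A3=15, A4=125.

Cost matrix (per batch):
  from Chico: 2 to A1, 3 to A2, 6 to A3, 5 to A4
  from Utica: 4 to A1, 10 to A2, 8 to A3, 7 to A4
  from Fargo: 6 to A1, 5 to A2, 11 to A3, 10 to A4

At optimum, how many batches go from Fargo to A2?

The minimum-cost plan:
  Chico→A4: 55 × 5 = 275
  Utica→A1: 15 × 4 = 60
  Utica→A3: 15 × 8 = 120
  Utica→A4: 70 × 7 = 490
  Fargo→A1: 30 × 6 = 180
  Fargo→A2: 55 × 5 = 275
Total cost = 1400.
So Fargo→A2 carries 55 batches.

55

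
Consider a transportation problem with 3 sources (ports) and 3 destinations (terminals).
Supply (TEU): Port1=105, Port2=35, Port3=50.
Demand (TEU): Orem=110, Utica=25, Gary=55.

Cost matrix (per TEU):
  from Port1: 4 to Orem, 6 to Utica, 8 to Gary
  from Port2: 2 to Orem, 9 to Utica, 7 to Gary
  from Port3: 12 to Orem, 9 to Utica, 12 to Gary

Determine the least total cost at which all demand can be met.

An optimal shipping plan:
  Port1→Orem: 75 × 4 = 300
  Port1→Gary: 30 × 8 = 240
  Port2→Orem: 35 × 2 = 70
  Port3→Utica: 25 × 9 = 225
  Port3→Gary: 25 × 12 = 300
Total = 300 + 240 + 70 + 225 + 300 = 1135.

1135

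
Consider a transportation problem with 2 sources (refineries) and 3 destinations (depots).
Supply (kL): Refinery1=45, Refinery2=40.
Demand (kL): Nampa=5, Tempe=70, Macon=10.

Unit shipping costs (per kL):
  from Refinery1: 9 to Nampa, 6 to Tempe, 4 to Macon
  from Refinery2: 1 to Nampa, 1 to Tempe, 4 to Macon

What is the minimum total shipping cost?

290

An optimal shipping plan:
  Refinery1–Tempe: 35 × 6 = 210
  Refinery1–Macon: 10 × 4 = 40
  Refinery2–Nampa: 5 × 1 = 5
  Refinery2–Tempe: 35 × 1 = 35
Total = 210 + 40 + 5 + 35 = 290.
(Supply check: Refinery1 ships 45; Refinery2 ships 40.)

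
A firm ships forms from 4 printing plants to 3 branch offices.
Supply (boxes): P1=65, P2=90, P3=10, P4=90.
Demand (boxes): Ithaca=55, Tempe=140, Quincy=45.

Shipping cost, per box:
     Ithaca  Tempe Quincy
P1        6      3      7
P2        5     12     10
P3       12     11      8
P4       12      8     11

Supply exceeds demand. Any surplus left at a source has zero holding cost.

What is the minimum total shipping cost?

1500

Optimal allocation:
  P1–Tempe: 65 × 3 = 195
  P2–Ithaca: 55 × 5 = 275
  P2–Quincy: 35 × 10 = 350
  P3–Quincy: 10 × 8 = 80
  P4–Tempe: 75 × 8 = 600
Total = 195 + 275 + 350 + 80 + 600 = 1500.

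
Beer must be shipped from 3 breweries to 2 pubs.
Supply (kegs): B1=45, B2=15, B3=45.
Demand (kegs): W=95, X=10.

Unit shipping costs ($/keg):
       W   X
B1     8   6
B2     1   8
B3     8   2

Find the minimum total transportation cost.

675

One minimum-cost allocation:
  B1→W: 45 × $8 = $360
  B2→W: 15 × $1 = $15
  B3→W: 35 × $8 = $280
  B3→X: 10 × $2 = $20
Total = 360 + 15 + 280 + 20 = $675.
(Supply check: B1 ships 45; B2 ships 15; B3 ships 45.)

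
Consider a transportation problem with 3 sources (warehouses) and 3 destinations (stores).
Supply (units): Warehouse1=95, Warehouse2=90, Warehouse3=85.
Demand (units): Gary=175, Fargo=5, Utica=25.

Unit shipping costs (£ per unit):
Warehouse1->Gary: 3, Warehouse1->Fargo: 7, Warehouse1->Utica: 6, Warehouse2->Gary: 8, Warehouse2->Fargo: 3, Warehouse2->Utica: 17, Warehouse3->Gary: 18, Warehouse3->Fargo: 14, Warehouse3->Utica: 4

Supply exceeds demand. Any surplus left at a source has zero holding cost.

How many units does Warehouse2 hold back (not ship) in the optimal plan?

5

Minimum-cost shipments:
  Warehouse1 to Gary: 95 × £3 = £285
  Warehouse2 to Gary: 80 × £8 = £640
  Warehouse2 to Fargo: 5 × £3 = £15
  Warehouse3 to Utica: 25 × £4 = £100
Total cost = £1040.
Warehouse2 ships 85 of its 90, leaving 5.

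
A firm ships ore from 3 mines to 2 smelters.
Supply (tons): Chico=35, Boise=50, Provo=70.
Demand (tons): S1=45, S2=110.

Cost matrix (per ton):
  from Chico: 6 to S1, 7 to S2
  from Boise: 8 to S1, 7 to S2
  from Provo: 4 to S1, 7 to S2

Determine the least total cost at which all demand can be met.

950

An optimal shipping plan:
  Chico->S2: 35 tons
  Boise->S2: 50 tons
  Provo->S1: 45 tons
  Provo->S2: 25 tons
Total cost = 950.
(Supply check: Chico ships 35; Boise ships 50; Provo ships 70.)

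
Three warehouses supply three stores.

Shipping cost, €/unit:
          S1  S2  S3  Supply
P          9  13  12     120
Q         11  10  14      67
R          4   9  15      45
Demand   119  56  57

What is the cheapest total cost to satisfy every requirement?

An optimal shipping plan:
  P to S1: 63 × €9 = €567
  P to S3: 57 × €12 = €684
  Q to S1: 11 × €11 = €121
  Q to S2: 56 × €10 = €560
  R to S1: 45 × €4 = €180
Total = 567 + 684 + 121 + 560 + 180 = €2112.
(Supply check: P ships 120; Q ships 67; R ships 45.)

2112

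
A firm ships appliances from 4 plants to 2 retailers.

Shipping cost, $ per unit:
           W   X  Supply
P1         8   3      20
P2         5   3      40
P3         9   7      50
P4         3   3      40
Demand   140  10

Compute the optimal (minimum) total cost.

A cheapest plan:
  P1–W: 10 × $8 = $80
  P1–X: 10 × $3 = $30
  P2–W: 40 × $5 = $200
  P3–W: 50 × $9 = $450
  P4–W: 40 × $3 = $120
Total = 80 + 30 + 200 + 450 + 120 = $880.
(Supply check: P1 ships 20; P2 ships 40; P3 ships 50; P4 ships 40.)

880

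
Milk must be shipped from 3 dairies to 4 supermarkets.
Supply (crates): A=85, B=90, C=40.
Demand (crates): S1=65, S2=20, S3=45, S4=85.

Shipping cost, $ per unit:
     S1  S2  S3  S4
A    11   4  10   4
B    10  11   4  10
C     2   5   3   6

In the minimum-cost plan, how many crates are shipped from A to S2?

20

Optimal shipments:
  A to S2: 20 × $4 = $80
  A to S4: 65 × $4 = $260
  B to S1: 25 × $10 = $250
  B to S3: 45 × $4 = $180
  B to S4: 20 × $10 = $200
  C to S1: 40 × $2 = $80
Total cost = $1050.
So A→S2 carries 20 crates.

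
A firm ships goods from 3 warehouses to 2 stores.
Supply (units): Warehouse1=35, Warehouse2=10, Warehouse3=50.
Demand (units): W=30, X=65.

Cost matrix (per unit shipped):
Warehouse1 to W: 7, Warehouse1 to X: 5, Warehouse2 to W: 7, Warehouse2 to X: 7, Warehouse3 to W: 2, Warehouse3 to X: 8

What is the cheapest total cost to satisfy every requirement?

465

One minimum-cost allocation:
  Warehouse1→X: 35 × 5 = 175
  Warehouse2→X: 10 × 7 = 70
  Warehouse3→W: 30 × 2 = 60
  Warehouse3→X: 20 × 8 = 160
Total = 175 + 70 + 60 + 160 = 465.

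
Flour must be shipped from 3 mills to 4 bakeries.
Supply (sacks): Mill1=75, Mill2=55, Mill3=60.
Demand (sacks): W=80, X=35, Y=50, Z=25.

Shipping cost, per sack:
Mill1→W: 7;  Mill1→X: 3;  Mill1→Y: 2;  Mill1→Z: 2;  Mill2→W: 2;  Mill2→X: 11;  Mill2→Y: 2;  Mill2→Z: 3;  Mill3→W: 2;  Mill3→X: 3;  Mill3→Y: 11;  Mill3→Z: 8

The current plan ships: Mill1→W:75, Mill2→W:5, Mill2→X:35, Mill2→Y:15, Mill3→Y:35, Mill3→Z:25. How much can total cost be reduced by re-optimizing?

1120

Current plan cost = 75·7 + 5·2 + 35·11 + 15·2 + 35·11 + 25·8 = 1535.
Optimal plan:
  Mill1->X: 35 × 3 = 105
  Mill1->Y: 15 × 2 = 30
  Mill1->Z: 25 × 2 = 50
  Mill2->W: 20 × 2 = 40
  Mill2->Y: 35 × 2 = 70
  Mill3->W: 60 × 2 = 120
Optimal cost = 415.
Saving = 1535 − 415 = 1120.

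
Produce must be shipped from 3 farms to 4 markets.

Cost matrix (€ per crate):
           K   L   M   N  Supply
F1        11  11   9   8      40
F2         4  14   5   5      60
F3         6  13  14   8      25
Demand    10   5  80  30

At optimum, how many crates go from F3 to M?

Optimal shipments:
  F1→L: 5 × €11 = €55
  F1→M: 20 × €9 = €180
  F1→N: 15 × €8 = €120
  F2→M: 60 × €5 = €300
  F3→K: 10 × €6 = €60
  F3→N: 15 × €8 = €120
Total cost = €835.
The route F3→M is not used.

0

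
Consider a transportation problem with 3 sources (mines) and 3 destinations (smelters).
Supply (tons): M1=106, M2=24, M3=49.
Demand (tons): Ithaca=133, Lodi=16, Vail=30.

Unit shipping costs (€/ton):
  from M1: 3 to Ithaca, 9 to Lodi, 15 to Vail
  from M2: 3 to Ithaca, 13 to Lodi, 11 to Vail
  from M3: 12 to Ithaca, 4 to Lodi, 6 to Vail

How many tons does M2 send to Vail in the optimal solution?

The minimum-cost plan:
  M1->Ithaca: 106 tons
  M2->Ithaca: 24 tons
  M3->Ithaca: 3 tons
  M3->Lodi: 16 tons
  M3->Vail: 30 tons
Total cost = €670.
The route M2→Vail is not used.

0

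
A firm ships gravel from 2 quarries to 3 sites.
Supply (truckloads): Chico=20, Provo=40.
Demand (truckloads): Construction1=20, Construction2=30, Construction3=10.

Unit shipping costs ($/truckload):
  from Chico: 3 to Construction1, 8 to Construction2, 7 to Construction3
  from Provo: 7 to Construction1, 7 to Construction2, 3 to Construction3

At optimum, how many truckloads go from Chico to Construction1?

20

The minimum-cost plan:
  Chico–Construction1: 20 × $3 = $60
  Provo–Construction2: 30 × $7 = $210
  Provo–Construction3: 10 × $3 = $30
Total cost = $300.
So Chico→Construction1 carries 20 truckloads.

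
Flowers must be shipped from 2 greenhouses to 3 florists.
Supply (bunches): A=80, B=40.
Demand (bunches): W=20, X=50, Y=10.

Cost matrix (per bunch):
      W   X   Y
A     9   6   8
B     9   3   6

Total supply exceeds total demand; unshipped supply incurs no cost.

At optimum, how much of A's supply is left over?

40

Minimum-cost shipments:
  A–W: 20 bunches
  A–X: 10 bunches
  A–Y: 10 bunches
  B–X: 40 bunches
Total cost = 440.
A ships 40 of its 80, leaving 40.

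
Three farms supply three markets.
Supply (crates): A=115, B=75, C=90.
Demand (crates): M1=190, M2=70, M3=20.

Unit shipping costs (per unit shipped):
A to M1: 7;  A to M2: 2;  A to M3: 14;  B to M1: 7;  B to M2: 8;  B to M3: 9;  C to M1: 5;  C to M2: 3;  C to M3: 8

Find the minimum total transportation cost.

1470

Optimal allocation:
  A to M1: 45 × 7 = 315
  A to M2: 70 × 2 = 140
  B to M1: 55 × 7 = 385
  B to M3: 20 × 9 = 180
  C to M1: 90 × 5 = 450
Total = 315 + 140 + 385 + 180 + 450 = 1470.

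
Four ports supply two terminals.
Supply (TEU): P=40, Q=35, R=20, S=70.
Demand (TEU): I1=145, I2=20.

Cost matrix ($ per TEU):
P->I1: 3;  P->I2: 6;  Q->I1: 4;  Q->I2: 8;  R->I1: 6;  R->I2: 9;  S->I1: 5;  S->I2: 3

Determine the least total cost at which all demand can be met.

A cheapest plan:
  P->I1: 40 × $3 = $120
  Q->I1: 35 × $4 = $140
  R->I1: 20 × $6 = $120
  S->I1: 50 × $5 = $250
  S->I2: 20 × $3 = $60
Total = 120 + 140 + 120 + 250 + 60 = $690.

690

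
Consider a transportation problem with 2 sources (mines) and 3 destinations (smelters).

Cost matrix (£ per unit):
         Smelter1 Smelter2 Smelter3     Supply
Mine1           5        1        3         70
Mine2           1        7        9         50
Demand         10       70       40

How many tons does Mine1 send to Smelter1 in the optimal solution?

Solving gives:
  Mine1–Smelter2: 30 × £1 = £30
  Mine1–Smelter3: 40 × £3 = £120
  Mine2–Smelter1: 10 × £1 = £10
  Mine2–Smelter2: 40 × £7 = £280
Total cost = £440.
The route Mine1→Smelter1 is not used.

0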